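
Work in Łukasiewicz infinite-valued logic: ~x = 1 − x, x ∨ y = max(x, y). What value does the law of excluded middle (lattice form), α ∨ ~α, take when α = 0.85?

~α = 1 − 0.85 = 0.15
α ∨ ~α = max(0.85, 0.15) = 0.85
(The value 0.85 < 1 shows this instance is not satisfied; not a Ł∞-tautology — its value is max(a, 1−a).)

0.85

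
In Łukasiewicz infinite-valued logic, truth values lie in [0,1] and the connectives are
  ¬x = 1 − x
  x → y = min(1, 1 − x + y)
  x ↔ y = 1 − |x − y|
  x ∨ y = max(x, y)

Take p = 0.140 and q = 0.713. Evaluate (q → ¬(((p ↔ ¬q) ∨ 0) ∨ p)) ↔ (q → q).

0.434

¬q = 1 − 0.713 = 0.287
p ↔ ¬q = 1 − |0.140 − 0.287| = 1 − 0.147 = 0.853
(p ↔ ¬q) ∨ 0 = max(0.853, 0.000) = 0.853
((p ↔ ¬q) ∨ 0) ∨ p = max(0.853, 0.140) = 0.853
¬(((p ↔ ¬q) ∨ 0) ∨ p) = 1 − 0.853 = 0.147
q → ¬(((p ↔ ¬q) ∨ 0) ∨ p) = min(1, 1 − 0.713 + 0.147) = min(1, 0.434) = 0.434
q → q = min(1, 1 − 0.713 + 0.713) = min(1, 1.000) = 1.000
(q → ¬(((p ↔ ¬q) ∨ 0) ∨ p)) ↔ (q → q) = 1 − |0.434 − 1.000| = 1 − 0.566 = 0.434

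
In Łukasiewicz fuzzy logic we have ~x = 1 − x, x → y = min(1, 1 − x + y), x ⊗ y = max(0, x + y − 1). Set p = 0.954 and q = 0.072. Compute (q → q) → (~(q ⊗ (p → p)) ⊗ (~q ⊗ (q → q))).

0.856

q → q = min(1, 1 − 0.072 + 0.072) = min(1, 1.000) = 1.000
p → p = min(1, 1 − 0.954 + 0.954) = min(1, 1.000) = 1.000
q ⊗ (p → p) = max(0, 0.072 + 1.000 − 1) = max(0, 0.072) = 0.072
~(q ⊗ (p → p)) = 1 − 0.072 = 0.928
~q = 1 − 0.072 = 0.928
~q ⊗ (q → q) = max(0, 0.928 + 1.000 − 1) = max(0, 0.928) = 0.928
~(q ⊗ (p → p)) ⊗ (~q ⊗ (q → q)) = max(0, 0.928 + 0.928 − 1) = max(0, 0.856) = 0.856
(q → q) → (~(q ⊗ (p → p)) ⊗ (~q ⊗ (q → q))) = min(1, 1 − 1.000 + 0.856) = min(1, 0.856) = 0.856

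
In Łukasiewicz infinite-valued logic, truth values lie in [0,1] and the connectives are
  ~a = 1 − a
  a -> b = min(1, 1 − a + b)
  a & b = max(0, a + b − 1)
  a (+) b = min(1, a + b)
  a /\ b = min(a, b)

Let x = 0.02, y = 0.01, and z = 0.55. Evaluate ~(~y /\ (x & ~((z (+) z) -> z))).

1.00

~y = 1 − 0.01 = 0.99
z (+) z = min(1, 0.55 + 0.55) = min(1, 1.10) = 1.00
(z (+) z) -> z = min(1, 1 − 1.00 + 0.55) = min(1, 0.55) = 0.55
~((z (+) z) -> z) = 1 − 0.55 = 0.45
x & ~((z (+) z) -> z) = max(0, 0.02 + 0.45 − 1) = max(0, -0.53) = 0.00
~y /\ (x & ~((z (+) z) -> z)) = min(0.99, 0.00) = 0.00
~(~y /\ (x & ~((z (+) z) -> z))) = 1 − 0.00 = 1.00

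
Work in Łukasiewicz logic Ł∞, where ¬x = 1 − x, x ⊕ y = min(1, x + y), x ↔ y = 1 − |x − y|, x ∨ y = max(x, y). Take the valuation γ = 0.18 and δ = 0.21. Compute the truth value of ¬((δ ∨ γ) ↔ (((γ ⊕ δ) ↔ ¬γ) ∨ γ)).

δ ∨ γ = max(0.21, 0.18) = 0.21
γ ⊕ δ = min(1, 0.18 + 0.21) = min(1, 0.39) = 0.39
¬γ = 1 − 0.18 = 0.82
(γ ⊕ δ) ↔ ¬γ = 1 − |0.39 − 0.82| = 1 − 0.43 = 0.57
((γ ⊕ δ) ↔ ¬γ) ∨ γ = max(0.57, 0.18) = 0.57
(δ ∨ γ) ↔ (((γ ⊕ δ) ↔ ¬γ) ∨ γ) = 1 − |0.21 − 0.57| = 1 − 0.36 = 0.64
¬((δ ∨ γ) ↔ (((γ ⊕ δ) ↔ ¬γ) ∨ γ)) = 1 − 0.64 = 0.36

0.36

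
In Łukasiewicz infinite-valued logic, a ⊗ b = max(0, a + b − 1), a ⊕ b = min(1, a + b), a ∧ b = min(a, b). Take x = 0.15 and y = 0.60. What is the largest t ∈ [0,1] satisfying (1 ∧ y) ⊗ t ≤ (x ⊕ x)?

0.70

1 ∧ y = min(1.00, 0.60) = 0.60
So the left factor is 1 ∧ y = 0.60.
x ⊕ x = min(1, 0.15 + 0.15) = min(1, 0.30) = 0.30
So the right-hand bound is x ⊕ x = 0.30.
The residuum of the Łukasiewicz t-norm gives the supremum: min(1, 1 − 0.60 + 0.30).
1 − 0.60 + 0.30 = 0.70, so t = min(1, 0.70) = 0.70.
Check: 0.60 ⊗ 0.70 = max(0, 0.30) = 0.30 ≤ 0.30.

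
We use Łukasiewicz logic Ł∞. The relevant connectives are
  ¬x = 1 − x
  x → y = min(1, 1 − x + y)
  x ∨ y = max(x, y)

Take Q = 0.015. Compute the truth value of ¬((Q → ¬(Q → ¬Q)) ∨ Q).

¬Q = 1 − 0.015 = 0.985
Q → ¬Q = min(1, 1 − 0.015 + 0.985) = min(1, 1.970) = 1.000
¬(Q → ¬Q) = 1 − 1.000 = 0.000
Q → ¬(Q → ¬Q) = min(1, 1 − 0.015 + 0.000) = min(1, 0.985) = 0.985
(Q → ¬(Q → ¬Q)) ∨ Q = max(0.985, 0.015) = 0.985
¬((Q → ¬(Q → ¬Q)) ∨ Q) = 1 − 0.985 = 0.015

0.015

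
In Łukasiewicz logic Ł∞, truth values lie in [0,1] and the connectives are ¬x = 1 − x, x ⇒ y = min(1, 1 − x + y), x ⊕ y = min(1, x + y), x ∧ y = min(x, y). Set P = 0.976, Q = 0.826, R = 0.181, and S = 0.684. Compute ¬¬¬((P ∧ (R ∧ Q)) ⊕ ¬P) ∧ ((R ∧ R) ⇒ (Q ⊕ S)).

0.795

R ∧ Q = min(0.181, 0.826) = 0.181
P ∧ (R ∧ Q) = min(0.976, 0.181) = 0.181
¬P = 1 − 0.976 = 0.024
(P ∧ (R ∧ Q)) ⊕ ¬P = min(1, 0.181 + 0.024) = min(1, 0.205) = 0.205
¬((P ∧ (R ∧ Q)) ⊕ ¬P) = 1 − 0.205 = 0.795
¬¬((P ∧ (R ∧ Q)) ⊕ ¬P) = 1 − 0.795 = 0.205
¬¬¬((P ∧ (R ∧ Q)) ⊕ ¬P) = 1 − 0.205 = 0.795
R ∧ R = min(0.181, 0.181) = 0.181
Q ⊕ S = min(1, 0.826 + 0.684) = min(1, 1.510) = 1.000
(R ∧ R) ⇒ (Q ⊕ S) = min(1, 1 − 0.181 + 1.000) = min(1, 1.819) = 1.000
¬¬¬((P ∧ (R ∧ Q)) ⊕ ¬P) ∧ ((R ∧ R) ⇒ (Q ⊕ S)) = min(0.795, 1.000) = 0.795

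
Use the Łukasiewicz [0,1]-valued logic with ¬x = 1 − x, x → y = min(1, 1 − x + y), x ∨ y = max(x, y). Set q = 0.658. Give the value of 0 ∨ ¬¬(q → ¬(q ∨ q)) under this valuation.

q ∨ q = max(0.658, 0.658) = 0.658
¬(q ∨ q) = 1 − 0.658 = 0.342
q → ¬(q ∨ q) = min(1, 1 − 0.658 + 0.342) = min(1, 0.684) = 0.684
¬(q → ¬(q ∨ q)) = 1 − 0.684 = 0.316
¬¬(q → ¬(q ∨ q)) = 1 − 0.316 = 0.684
0 ∨ ¬¬(q → ¬(q ∨ q)) = max(0.000, 0.684) = 0.684

0.684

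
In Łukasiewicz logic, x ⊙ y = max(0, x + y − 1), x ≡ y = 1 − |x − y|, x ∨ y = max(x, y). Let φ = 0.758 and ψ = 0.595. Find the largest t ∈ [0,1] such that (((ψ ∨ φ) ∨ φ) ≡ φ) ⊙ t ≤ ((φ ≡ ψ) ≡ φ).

ψ ∨ φ = max(0.595, 0.758) = 0.758
(ψ ∨ φ) ∨ φ = max(0.758, 0.758) = 0.758
((ψ ∨ φ) ∨ φ) ≡ φ = 1 − |0.758 − 0.758| = 1 − 0.000 = 1.000
So the left factor is ((ψ ∨ φ) ∨ φ) ≡ φ = 1.000.
φ ≡ ψ = 1 − |0.758 − 0.595| = 1 − 0.163 = 0.837
(φ ≡ ψ) ≡ φ = 1 − |0.837 − 0.758| = 1 − 0.079 = 0.921
So the right-hand bound is (φ ≡ ψ) ≡ φ = 0.921.
The residuum of the Łukasiewicz t-norm gives the supremum: min(1, 1 − 1.000 + 0.921).
1 − 1.000 + 0.921 = 0.921, so t = min(1, 0.921) = 0.921.
Check: 1.000 ⊙ 0.921 = max(0, 0.921) = 0.921 ≤ 0.921.

0.921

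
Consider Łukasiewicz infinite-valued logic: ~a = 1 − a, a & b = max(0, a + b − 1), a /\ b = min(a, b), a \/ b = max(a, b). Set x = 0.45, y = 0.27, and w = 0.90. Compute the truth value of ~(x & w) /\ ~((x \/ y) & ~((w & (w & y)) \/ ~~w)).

x & w = max(0, 0.45 + 0.90 − 1) = max(0, 0.35) = 0.35
~(x & w) = 1 − 0.35 = 0.65
x \/ y = max(0.45, 0.27) = 0.45
w & y = max(0, 0.90 + 0.27 − 1) = max(0, 0.17) = 0.17
w & (w & y) = max(0, 0.90 + 0.17 − 1) = max(0, 0.07) = 0.07
~w = 1 − 0.90 = 0.10
~~w = 1 − 0.10 = 0.90
(w & (w & y)) \/ ~~w = max(0.07, 0.90) = 0.90
~((w & (w & y)) \/ ~~w) = 1 − 0.90 = 0.10
(x \/ y) & ~((w & (w & y)) \/ ~~w) = max(0, 0.45 + 0.10 − 1) = max(0, -0.45) = 0.00
~((x \/ y) & ~((w & (w & y)) \/ ~~w)) = 1 − 0.00 = 1.00
~(x & w) /\ ~((x \/ y) & ~((w & (w & y)) \/ ~~w)) = min(0.65, 1.00) = 0.65

0.65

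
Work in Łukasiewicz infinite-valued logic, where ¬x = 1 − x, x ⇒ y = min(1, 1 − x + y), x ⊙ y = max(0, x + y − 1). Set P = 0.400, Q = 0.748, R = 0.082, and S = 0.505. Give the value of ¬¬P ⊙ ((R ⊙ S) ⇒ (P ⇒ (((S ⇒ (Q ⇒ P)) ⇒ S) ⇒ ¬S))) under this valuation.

0.400

¬P = 1 − 0.400 = 0.600
¬¬P = 1 − 0.600 = 0.400
R ⊙ S = max(0, 0.082 + 0.505 − 1) = max(0, -0.413) = 0.000
Q ⇒ P = min(1, 1 − 0.748 + 0.400) = min(1, 0.652) = 0.652
S ⇒ (Q ⇒ P) = min(1, 1 − 0.505 + 0.652) = min(1, 1.147) = 1.000
(S ⇒ (Q ⇒ P)) ⇒ S = min(1, 1 − 1.000 + 0.505) = min(1, 0.505) = 0.505
¬S = 1 − 0.505 = 0.495
((S ⇒ (Q ⇒ P)) ⇒ S) ⇒ ¬S = min(1, 1 − 0.505 + 0.495) = min(1, 0.990) = 0.990
P ⇒ (((S ⇒ (Q ⇒ P)) ⇒ S) ⇒ ¬S) = min(1, 1 − 0.400 + 0.990) = min(1, 1.590) = 1.000
(R ⊙ S) ⇒ (P ⇒ (((S ⇒ (Q ⇒ P)) ⇒ S) ⇒ ¬S)) = min(1, 1 − 0.000 + 1.000) = min(1, 2.000) = 1.000
¬¬P ⊙ ((R ⊙ S) ⇒ (P ⇒ (((S ⇒ (Q ⇒ P)) ⇒ S) ⇒ ¬S))) = max(0, 0.400 + 1.000 − 1) = max(0, 0.400) = 0.400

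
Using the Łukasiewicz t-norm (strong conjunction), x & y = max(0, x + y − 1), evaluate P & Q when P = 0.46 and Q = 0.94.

0.40

P & Q = max(0, 0.46 + 0.94 − 1) = max(0, 0.40) = 0.40
For comparison, the Gödel (minimum) t-norm min(x, y) would give 0.46.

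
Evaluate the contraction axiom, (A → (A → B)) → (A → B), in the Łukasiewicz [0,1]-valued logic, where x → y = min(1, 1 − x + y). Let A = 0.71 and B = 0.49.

0.78

A → B = min(1, 1 − 0.71 + 0.49) = min(1, 0.78) = 0.78
A → (A → B) = min(1, 1 − 0.71 + 0.78) = min(1, 1.07) = 1.00
(A → (A → B)) → (A → B) = min(1, 1 − 1.00 + 0.78) = min(1, 0.78) = 0.78
(The value 0.78 < 1 shows this instance is not satisfied; fails in Ł∞ (the t-norm is not idempotent).)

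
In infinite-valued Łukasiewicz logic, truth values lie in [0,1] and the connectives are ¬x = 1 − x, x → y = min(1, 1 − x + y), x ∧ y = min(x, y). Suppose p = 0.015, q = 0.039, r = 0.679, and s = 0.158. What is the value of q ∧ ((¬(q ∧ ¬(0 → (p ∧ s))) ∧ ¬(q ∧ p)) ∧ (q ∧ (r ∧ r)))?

0.039

p ∧ s = min(0.015, 0.158) = 0.015
0 → (p ∧ s) = min(1, 1 − 0.000 + 0.015) = min(1, 1.015) = 1.000
¬(0 → (p ∧ s)) = 1 − 1.000 = 0.000
q ∧ ¬(0 → (p ∧ s)) = min(0.039, 0.000) = 0.000
¬(q ∧ ¬(0 → (p ∧ s))) = 1 − 0.000 = 1.000
q ∧ p = min(0.039, 0.015) = 0.015
¬(q ∧ p) = 1 − 0.015 = 0.985
¬(q ∧ ¬(0 → (p ∧ s))) ∧ ¬(q ∧ p) = min(1.000, 0.985) = 0.985
r ∧ r = min(0.679, 0.679) = 0.679
q ∧ (r ∧ r) = min(0.039, 0.679) = 0.039
(¬(q ∧ ¬(0 → (p ∧ s))) ∧ ¬(q ∧ p)) ∧ (q ∧ (r ∧ r)) = min(0.985, 0.039) = 0.039
q ∧ ((¬(q ∧ ¬(0 → (p ∧ s))) ∧ ¬(q ∧ p)) ∧ (q ∧ (r ∧ r))) = min(0.039, 0.039) = 0.039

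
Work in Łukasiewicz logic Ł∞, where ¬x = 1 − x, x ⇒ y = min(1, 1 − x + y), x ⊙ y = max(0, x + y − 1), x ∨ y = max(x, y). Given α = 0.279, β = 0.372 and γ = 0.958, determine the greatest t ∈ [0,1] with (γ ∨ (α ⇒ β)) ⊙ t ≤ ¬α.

α ⇒ β = min(1, 1 − 0.279 + 0.372) = min(1, 1.093) = 1.000
γ ∨ (α ⇒ β) = max(0.958, 1.000) = 1.000
So the left factor is γ ∨ (α ⇒ β) = 1.000.
¬α = 1 − 0.279 = 0.721
So the right-hand bound is ¬α = 0.721.
The residuum of the Łukasiewicz t-norm gives the supremum: min(1, 1 − 1.000 + 0.721).
1 − 1.000 + 0.721 = 0.721, so t = min(1, 0.721) = 0.721.
Check: 1.000 ⊙ 0.721 = max(0, 0.721) = 0.721 ≤ 0.721.

0.721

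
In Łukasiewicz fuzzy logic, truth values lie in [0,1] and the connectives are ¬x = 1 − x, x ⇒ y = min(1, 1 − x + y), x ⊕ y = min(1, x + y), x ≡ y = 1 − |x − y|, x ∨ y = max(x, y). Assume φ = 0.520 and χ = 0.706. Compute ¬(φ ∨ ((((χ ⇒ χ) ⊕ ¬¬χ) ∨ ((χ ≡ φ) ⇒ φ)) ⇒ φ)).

0.480

χ ⇒ χ = min(1, 1 − 0.706 + 0.706) = min(1, 1.000) = 1.000
¬χ = 1 − 0.706 = 0.294
¬¬χ = 1 − 0.294 = 0.706
(χ ⇒ χ) ⊕ ¬¬χ = min(1, 1.000 + 0.706) = min(1, 1.706) = 1.000
χ ≡ φ = 1 − |0.706 − 0.520| = 1 − 0.186 = 0.814
(χ ≡ φ) ⇒ φ = min(1, 1 − 0.814 + 0.520) = min(1, 0.706) = 0.706
((χ ⇒ χ) ⊕ ¬¬χ) ∨ ((χ ≡ φ) ⇒ φ) = max(1.000, 0.706) = 1.000
(((χ ⇒ χ) ⊕ ¬¬χ) ∨ ((χ ≡ φ) ⇒ φ)) ⇒ φ = min(1, 1 − 1.000 + 0.520) = min(1, 0.520) = 0.520
φ ∨ ((((χ ⇒ χ) ⊕ ¬¬χ) ∨ ((χ ≡ φ) ⇒ φ)) ⇒ φ) = max(0.520, 0.520) = 0.520
¬(φ ∨ ((((χ ⇒ χ) ⊕ ¬¬χ) ∨ ((χ ≡ φ) ⇒ φ)) ⇒ φ)) = 1 − 0.520 = 0.480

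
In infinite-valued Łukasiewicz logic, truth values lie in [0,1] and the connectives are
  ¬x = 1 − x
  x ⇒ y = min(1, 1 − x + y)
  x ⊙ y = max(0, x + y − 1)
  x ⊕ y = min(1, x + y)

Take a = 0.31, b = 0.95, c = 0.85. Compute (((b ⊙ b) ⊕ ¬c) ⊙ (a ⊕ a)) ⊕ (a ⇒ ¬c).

b ⊙ b = max(0, 0.95 + 0.95 − 1) = max(0, 0.90) = 0.90
¬c = 1 − 0.85 = 0.15
(b ⊙ b) ⊕ ¬c = min(1, 0.90 + 0.15) = min(1, 1.05) = 1.00
a ⊕ a = min(1, 0.31 + 0.31) = min(1, 0.62) = 0.62
((b ⊙ b) ⊕ ¬c) ⊙ (a ⊕ a) = max(0, 1.00 + 0.62 − 1) = max(0, 0.62) = 0.62
a ⇒ ¬c = min(1, 1 − 0.31 + 0.15) = min(1, 0.84) = 0.84
(((b ⊙ b) ⊕ ¬c) ⊙ (a ⊕ a)) ⊕ (a ⇒ ¬c) = min(1, 0.62 + 0.84) = min(1, 1.46) = 1.00

1.00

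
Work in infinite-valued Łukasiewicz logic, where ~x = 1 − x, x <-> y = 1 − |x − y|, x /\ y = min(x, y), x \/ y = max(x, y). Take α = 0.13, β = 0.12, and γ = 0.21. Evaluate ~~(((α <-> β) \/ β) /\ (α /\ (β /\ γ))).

α <-> β = 1 − |0.13 − 0.12| = 1 − 0.01 = 0.99
(α <-> β) \/ β = max(0.99, 0.12) = 0.99
β /\ γ = min(0.12, 0.21) = 0.12
α /\ (β /\ γ) = min(0.13, 0.12) = 0.12
((α <-> β) \/ β) /\ (α /\ (β /\ γ)) = min(0.99, 0.12) = 0.12
~(((α <-> β) \/ β) /\ (α /\ (β /\ γ))) = 1 − 0.12 = 0.88
~~(((α <-> β) \/ β) /\ (α /\ (β /\ γ))) = 1 − 0.88 = 0.12

0.12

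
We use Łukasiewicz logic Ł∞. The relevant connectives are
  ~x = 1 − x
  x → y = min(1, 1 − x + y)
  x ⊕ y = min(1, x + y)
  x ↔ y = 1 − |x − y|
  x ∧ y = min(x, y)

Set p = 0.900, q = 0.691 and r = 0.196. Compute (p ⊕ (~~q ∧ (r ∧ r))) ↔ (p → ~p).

~q = 1 − 0.691 = 0.309
~~q = 1 − 0.309 = 0.691
r ∧ r = min(0.196, 0.196) = 0.196
~~q ∧ (r ∧ r) = min(0.691, 0.196) = 0.196
p ⊕ (~~q ∧ (r ∧ r)) = min(1, 0.900 + 0.196) = min(1, 1.096) = 1.000
~p = 1 − 0.900 = 0.100
p → ~p = min(1, 1 − 0.900 + 0.100) = min(1, 0.200) = 0.200
(p ⊕ (~~q ∧ (r ∧ r))) ↔ (p → ~p) = 1 − |1.000 − 0.200| = 1 − 0.800 = 0.200

0.200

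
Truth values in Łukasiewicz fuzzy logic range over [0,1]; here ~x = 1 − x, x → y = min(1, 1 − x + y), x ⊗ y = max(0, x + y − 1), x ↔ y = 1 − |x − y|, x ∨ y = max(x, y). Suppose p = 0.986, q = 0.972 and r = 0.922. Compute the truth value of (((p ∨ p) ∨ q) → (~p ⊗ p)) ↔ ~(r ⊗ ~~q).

p ∨ p = max(0.986, 0.986) = 0.986
(p ∨ p) ∨ q = max(0.986, 0.972) = 0.986
~p = 1 − 0.986 = 0.014
~p ⊗ p = max(0, 0.014 + 0.986 − 1) = max(0, 0.000) = 0.000
((p ∨ p) ∨ q) → (~p ⊗ p) = min(1, 1 − 0.986 + 0.000) = min(1, 0.014) = 0.014
~q = 1 − 0.972 = 0.028
~~q = 1 − 0.028 = 0.972
r ⊗ ~~q = max(0, 0.922 + 0.972 − 1) = max(0, 0.894) = 0.894
~(r ⊗ ~~q) = 1 − 0.894 = 0.106
(((p ∨ p) ∨ q) → (~p ⊗ p)) ↔ ~(r ⊗ ~~q) = 1 − |0.014 − 0.106| = 1 − 0.092 = 0.908

0.908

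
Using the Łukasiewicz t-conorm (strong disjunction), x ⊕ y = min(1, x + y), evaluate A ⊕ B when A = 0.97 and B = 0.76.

1.00

A ⊕ B = min(1, 0.97 + 0.76) = min(1, 1.73) = 1.00
For comparison, the Gödel t-conorm max(x, y) would give 0.97.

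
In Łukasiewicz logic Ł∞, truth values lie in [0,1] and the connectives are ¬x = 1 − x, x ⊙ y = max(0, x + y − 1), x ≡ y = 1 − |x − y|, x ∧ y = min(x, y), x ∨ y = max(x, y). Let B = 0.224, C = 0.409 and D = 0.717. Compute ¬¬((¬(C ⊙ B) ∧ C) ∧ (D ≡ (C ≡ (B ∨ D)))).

0.409

C ⊙ B = max(0, 0.409 + 0.224 − 1) = max(0, -0.367) = 0.000
¬(C ⊙ B) = 1 − 0.000 = 1.000
¬(C ⊙ B) ∧ C = min(1.000, 0.409) = 0.409
B ∨ D = max(0.224, 0.717) = 0.717
C ≡ (B ∨ D) = 1 − |0.409 − 0.717| = 1 − 0.308 = 0.692
D ≡ (C ≡ (B ∨ D)) = 1 − |0.717 − 0.692| = 1 − 0.025 = 0.975
(¬(C ⊙ B) ∧ C) ∧ (D ≡ (C ≡ (B ∨ D))) = min(0.409, 0.975) = 0.409
¬((¬(C ⊙ B) ∧ C) ∧ (D ≡ (C ≡ (B ∨ D)))) = 1 − 0.409 = 0.591
¬¬((¬(C ⊙ B) ∧ C) ∧ (D ≡ (C ≡ (B ∨ D)))) = 1 − 0.591 = 0.409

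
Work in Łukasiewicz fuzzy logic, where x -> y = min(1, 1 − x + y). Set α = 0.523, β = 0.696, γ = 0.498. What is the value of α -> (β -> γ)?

β -> γ = min(1, 1 − 0.696 + 0.498) = min(1, 0.802) = 0.802
α -> (β -> γ) = min(1, 1 − 0.523 + 0.802) = min(1, 1.279) = 1.000

1.000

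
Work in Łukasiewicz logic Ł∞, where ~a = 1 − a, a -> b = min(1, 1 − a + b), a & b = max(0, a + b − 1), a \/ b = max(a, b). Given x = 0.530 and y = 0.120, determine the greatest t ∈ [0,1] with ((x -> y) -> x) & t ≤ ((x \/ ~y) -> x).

0.710

x -> y = min(1, 1 − 0.530 + 0.120) = min(1, 0.590) = 0.590
(x -> y) -> x = min(1, 1 − 0.590 + 0.530) = min(1, 0.940) = 0.940
So the left factor is (x -> y) -> x = 0.940.
~y = 1 − 0.120 = 0.880
x \/ ~y = max(0.530, 0.880) = 0.880
(x \/ ~y) -> x = min(1, 1 − 0.880 + 0.530) = min(1, 0.650) = 0.650
So the right-hand bound is (x \/ ~y) -> x = 0.650.
The residuum of the Łukasiewicz t-norm gives the supremum: min(1, 1 − 0.940 + 0.650).
1 − 0.940 + 0.650 = 0.710, so t = min(1, 0.710) = 0.710.
Check: 0.940 & 0.710 = max(0, 0.650) = 0.650 ≤ 0.650.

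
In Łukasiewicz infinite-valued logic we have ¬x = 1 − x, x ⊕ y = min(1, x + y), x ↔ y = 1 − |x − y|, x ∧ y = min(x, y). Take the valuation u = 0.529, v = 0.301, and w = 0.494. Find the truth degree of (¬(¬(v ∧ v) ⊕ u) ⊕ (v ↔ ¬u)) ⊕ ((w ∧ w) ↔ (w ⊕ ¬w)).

v ∧ v = min(0.301, 0.301) = 0.301
¬(v ∧ v) = 1 − 0.301 = 0.699
¬(v ∧ v) ⊕ u = min(1, 0.699 + 0.529) = min(1, 1.228) = 1.000
¬(¬(v ∧ v) ⊕ u) = 1 − 1.000 = 0.000
¬u = 1 − 0.529 = 0.471
v ↔ ¬u = 1 − |0.301 − 0.471| = 1 − 0.170 = 0.830
¬(¬(v ∧ v) ⊕ u) ⊕ (v ↔ ¬u) = min(1, 0.000 + 0.830) = min(1, 0.830) = 0.830
w ∧ w = min(0.494, 0.494) = 0.494
¬w = 1 − 0.494 = 0.506
w ⊕ ¬w = min(1, 0.494 + 0.506) = min(1, 1.000) = 1.000
(w ∧ w) ↔ (w ⊕ ¬w) = 1 − |0.494 − 1.000| = 1 − 0.506 = 0.494
(¬(¬(v ∧ v) ⊕ u) ⊕ (v ↔ ¬u)) ⊕ ((w ∧ w) ↔ (w ⊕ ¬w)) = min(1, 0.830 + 0.494) = min(1, 1.324) = 1.000

1.000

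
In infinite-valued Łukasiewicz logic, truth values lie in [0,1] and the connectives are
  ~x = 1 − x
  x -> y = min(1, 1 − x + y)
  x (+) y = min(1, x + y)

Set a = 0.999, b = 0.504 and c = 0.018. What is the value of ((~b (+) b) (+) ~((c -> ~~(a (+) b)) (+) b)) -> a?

~b = 1 − 0.504 = 0.496
~b (+) b = min(1, 0.496 + 0.504) = min(1, 1.000) = 1.000
a (+) b = min(1, 0.999 + 0.504) = min(1, 1.503) = 1.000
~(a (+) b) = 1 − 1.000 = 0.000
~~(a (+) b) = 1 − 0.000 = 1.000
c -> ~~(a (+) b) = min(1, 1 − 0.018 + 1.000) = min(1, 1.982) = 1.000
(c -> ~~(a (+) b)) (+) b = min(1, 1.000 + 0.504) = min(1, 1.504) = 1.000
~((c -> ~~(a (+) b)) (+) b) = 1 − 1.000 = 0.000
(~b (+) b) (+) ~((c -> ~~(a (+) b)) (+) b) = min(1, 1.000 + 0.000) = min(1, 1.000) = 1.000
((~b (+) b) (+) ~((c -> ~~(a (+) b)) (+) b)) -> a = min(1, 1 − 1.000 + 0.999) = min(1, 0.999) = 0.999

0.999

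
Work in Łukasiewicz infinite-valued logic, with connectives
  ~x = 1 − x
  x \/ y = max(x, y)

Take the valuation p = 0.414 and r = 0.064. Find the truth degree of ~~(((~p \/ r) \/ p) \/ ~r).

0.936

~p = 1 − 0.414 = 0.586
~p \/ r = max(0.586, 0.064) = 0.586
(~p \/ r) \/ p = max(0.586, 0.414) = 0.586
~r = 1 − 0.064 = 0.936
((~p \/ r) \/ p) \/ ~r = max(0.586, 0.936) = 0.936
~(((~p \/ r) \/ p) \/ ~r) = 1 − 0.936 = 0.064
~~(((~p \/ r) \/ p) \/ ~r) = 1 − 0.064 = 0.936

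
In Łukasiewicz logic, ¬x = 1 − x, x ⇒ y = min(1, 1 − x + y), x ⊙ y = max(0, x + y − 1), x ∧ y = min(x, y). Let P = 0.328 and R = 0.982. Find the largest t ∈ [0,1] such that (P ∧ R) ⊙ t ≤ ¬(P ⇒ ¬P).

P ∧ R = min(0.328, 0.982) = 0.328
So the left factor is P ∧ R = 0.328.
¬P = 1 − 0.328 = 0.672
P ⇒ ¬P = min(1, 1 − 0.328 + 0.672) = min(1, 1.344) = 1.000
¬(P ⇒ ¬P) = 1 − 1.000 = 0.000
So the right-hand bound is ¬(P ⇒ ¬P) = 0.000.
The residuum of the Łukasiewicz t-norm gives the supremum: min(1, 1 − 0.328 + 0.000).
1 − 0.328 + 0.000 = 0.672, so t = min(1, 0.672) = 0.672.
Check: 0.328 ⊙ 0.672 = max(0, 0.000) = 0.000 ≤ 0.000.

0.672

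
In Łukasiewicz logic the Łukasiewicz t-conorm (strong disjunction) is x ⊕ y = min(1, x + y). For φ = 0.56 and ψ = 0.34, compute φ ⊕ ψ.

φ ⊕ ψ = min(1, 0.56 + 0.34) = min(1, 0.90) = 0.90
For comparison, the Gödel t-conorm max(x, y) would give 0.56.

0.90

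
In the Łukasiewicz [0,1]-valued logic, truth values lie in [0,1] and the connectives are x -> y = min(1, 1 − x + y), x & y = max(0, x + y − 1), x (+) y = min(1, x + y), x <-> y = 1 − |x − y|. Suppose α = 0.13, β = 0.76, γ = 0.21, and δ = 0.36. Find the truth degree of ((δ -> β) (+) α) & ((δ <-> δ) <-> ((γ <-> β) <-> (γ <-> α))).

δ -> β = min(1, 1 − 0.36 + 0.76) = min(1, 1.40) = 1.00
(δ -> β) (+) α = min(1, 1.00 + 0.13) = min(1, 1.13) = 1.00
δ <-> δ = 1 − |0.36 − 0.36| = 1 − 0.00 = 1.00
γ <-> β = 1 − |0.21 − 0.76| = 1 − 0.55 = 0.45
γ <-> α = 1 − |0.21 − 0.13| = 1 − 0.08 = 0.92
(γ <-> β) <-> (γ <-> α) = 1 − |0.45 − 0.92| = 1 − 0.47 = 0.53
(δ <-> δ) <-> ((γ <-> β) <-> (γ <-> α)) = 1 − |1.00 − 0.53| = 1 − 0.47 = 0.53
((δ -> β) (+) α) & ((δ <-> δ) <-> ((γ <-> β) <-> (γ <-> α))) = max(0, 1.00 + 0.53 − 1) = max(0, 0.53) = 0.53

0.53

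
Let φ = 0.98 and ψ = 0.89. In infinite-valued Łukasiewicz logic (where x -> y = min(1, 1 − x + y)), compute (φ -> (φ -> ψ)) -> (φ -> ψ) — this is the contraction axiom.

φ -> ψ = min(1, 1 − 0.98 + 0.89) = min(1, 0.91) = 0.91
φ -> (φ -> ψ) = min(1, 1 − 0.98 + 0.91) = min(1, 0.93) = 0.93
(φ -> (φ -> ψ)) -> (φ -> ψ) = min(1, 1 − 0.93 + 0.91) = min(1, 0.98) = 0.98
(The value 0.98 < 1 shows this instance is not satisfied; fails in Ł∞ (the t-norm is not idempotent).)

0.98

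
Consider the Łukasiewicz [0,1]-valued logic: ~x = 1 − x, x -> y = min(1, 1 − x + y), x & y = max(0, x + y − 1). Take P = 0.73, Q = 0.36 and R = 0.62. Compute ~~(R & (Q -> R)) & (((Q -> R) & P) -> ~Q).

Q -> R = min(1, 1 − 0.36 + 0.62) = min(1, 1.26) = 1.00
R & (Q -> R) = max(0, 0.62 + 1.00 − 1) = max(0, 0.62) = 0.62
~(R & (Q -> R)) = 1 − 0.62 = 0.38
~~(R & (Q -> R)) = 1 − 0.38 = 0.62
(Q -> R) & P = max(0, 1.00 + 0.73 − 1) = max(0, 0.73) = 0.73
~Q = 1 − 0.36 = 0.64
((Q -> R) & P) -> ~Q = min(1, 1 − 0.73 + 0.64) = min(1, 0.91) = 0.91
~~(R & (Q -> R)) & (((Q -> R) & P) -> ~Q) = max(0, 0.62 + 0.91 − 1) = max(0, 0.53) = 0.53

0.53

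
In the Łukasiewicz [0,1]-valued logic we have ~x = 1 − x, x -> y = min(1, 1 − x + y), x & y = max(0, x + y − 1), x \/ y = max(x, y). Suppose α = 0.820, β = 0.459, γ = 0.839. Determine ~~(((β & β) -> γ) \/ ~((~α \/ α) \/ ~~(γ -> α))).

β & β = max(0, 0.459 + 0.459 − 1) = max(0, -0.082) = 0.000
(β & β) -> γ = min(1, 1 − 0.000 + 0.839) = min(1, 1.839) = 1.000
~α = 1 − 0.820 = 0.180
~α \/ α = max(0.180, 0.820) = 0.820
γ -> α = min(1, 1 − 0.839 + 0.820) = min(1, 0.981) = 0.981
~(γ -> α) = 1 − 0.981 = 0.019
~~(γ -> α) = 1 − 0.019 = 0.981
(~α \/ α) \/ ~~(γ -> α) = max(0.820, 0.981) = 0.981
~((~α \/ α) \/ ~~(γ -> α)) = 1 − 0.981 = 0.019
((β & β) -> γ) \/ ~((~α \/ α) \/ ~~(γ -> α)) = max(1.000, 0.019) = 1.000
~(((β & β) -> γ) \/ ~((~α \/ α) \/ ~~(γ -> α))) = 1 − 1.000 = 0.000
~~(((β & β) -> γ) \/ ~((~α \/ α) \/ ~~(γ -> α))) = 1 − 0.000 = 1.000

1.000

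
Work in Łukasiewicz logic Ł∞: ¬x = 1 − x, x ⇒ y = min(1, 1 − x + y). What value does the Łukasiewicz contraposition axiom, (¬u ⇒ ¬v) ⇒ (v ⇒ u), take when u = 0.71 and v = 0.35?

¬u = 1 − 0.71 = 0.29
¬v = 1 − 0.35 = 0.65
¬u ⇒ ¬v = min(1, 1 − 0.29 + 0.65) = min(1, 1.36) = 1.00
v ⇒ u = min(1, 1 − 0.35 + 0.71) = min(1, 1.36) = 1.00
(¬u ⇒ ¬v) ⇒ (v ⇒ u) = min(1, 1 − 1.00 + 1.00) = min(1, 1.00) = 1.00
(As expected: an axiom of Ł∞, always 1.)

1.00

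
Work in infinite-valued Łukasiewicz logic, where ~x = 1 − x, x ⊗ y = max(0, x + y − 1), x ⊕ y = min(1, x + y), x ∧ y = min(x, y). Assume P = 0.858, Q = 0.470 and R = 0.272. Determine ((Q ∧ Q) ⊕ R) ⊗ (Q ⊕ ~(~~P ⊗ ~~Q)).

Q ∧ Q = min(0.470, 0.470) = 0.470
(Q ∧ Q) ⊕ R = min(1, 0.470 + 0.272) = min(1, 0.742) = 0.742
~P = 1 − 0.858 = 0.142
~~P = 1 − 0.142 = 0.858
~Q = 1 − 0.470 = 0.530
~~Q = 1 − 0.530 = 0.470
~~P ⊗ ~~Q = max(0, 0.858 + 0.470 − 1) = max(0, 0.328) = 0.328
~(~~P ⊗ ~~Q) = 1 − 0.328 = 0.672
Q ⊕ ~(~~P ⊗ ~~Q) = min(1, 0.470 + 0.672) = min(1, 1.142) = 1.000
((Q ∧ Q) ⊕ R) ⊗ (Q ⊕ ~(~~P ⊗ ~~Q)) = max(0, 0.742 + 1.000 − 1) = max(0, 0.742) = 0.742

0.742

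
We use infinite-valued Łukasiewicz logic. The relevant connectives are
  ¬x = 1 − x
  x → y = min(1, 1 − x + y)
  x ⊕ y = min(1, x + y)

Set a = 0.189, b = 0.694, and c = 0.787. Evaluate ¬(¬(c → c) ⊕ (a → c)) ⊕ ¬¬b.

0.694

c → c = min(1, 1 − 0.787 + 0.787) = min(1, 1.000) = 1.000
¬(c → c) = 1 − 1.000 = 0.000
a → c = min(1, 1 − 0.189 + 0.787) = min(1, 1.598) = 1.000
¬(c → c) ⊕ (a → c) = min(1, 0.000 + 1.000) = min(1, 1.000) = 1.000
¬(¬(c → c) ⊕ (a → c)) = 1 − 1.000 = 0.000
¬b = 1 − 0.694 = 0.306
¬¬b = 1 − 0.306 = 0.694
¬(¬(c → c) ⊕ (a → c)) ⊕ ¬¬b = min(1, 0.000 + 0.694) = min(1, 0.694) = 0.694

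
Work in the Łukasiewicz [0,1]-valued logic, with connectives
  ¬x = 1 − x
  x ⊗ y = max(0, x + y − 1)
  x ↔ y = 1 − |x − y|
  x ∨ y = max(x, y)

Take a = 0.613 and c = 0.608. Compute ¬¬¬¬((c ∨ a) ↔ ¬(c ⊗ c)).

0.829

c ∨ a = max(0.608, 0.613) = 0.613
c ⊗ c = max(0, 0.608 + 0.608 − 1) = max(0, 0.216) = 0.216
¬(c ⊗ c) = 1 − 0.216 = 0.784
(c ∨ a) ↔ ¬(c ⊗ c) = 1 − |0.613 − 0.784| = 1 − 0.171 = 0.829
¬((c ∨ a) ↔ ¬(c ⊗ c)) = 1 − 0.829 = 0.171
¬¬((c ∨ a) ↔ ¬(c ⊗ c)) = 1 − 0.171 = 0.829
¬¬¬((c ∨ a) ↔ ¬(c ⊗ c)) = 1 − 0.829 = 0.171
¬¬¬¬((c ∨ a) ↔ ¬(c ⊗ c)) = 1 − 0.171 = 0.829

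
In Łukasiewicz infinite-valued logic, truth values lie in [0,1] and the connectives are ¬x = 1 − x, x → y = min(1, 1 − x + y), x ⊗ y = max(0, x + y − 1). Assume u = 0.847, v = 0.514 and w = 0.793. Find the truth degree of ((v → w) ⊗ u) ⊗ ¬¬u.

v → w = min(1, 1 − 0.514 + 0.793) = min(1, 1.279) = 1.000
(v → w) ⊗ u = max(0, 1.000 + 0.847 − 1) = max(0, 0.847) = 0.847
¬u = 1 − 0.847 = 0.153
¬¬u = 1 − 0.153 = 0.847
((v → w) ⊗ u) ⊗ ¬¬u = max(0, 0.847 + 0.847 − 1) = max(0, 0.694) = 0.694

0.694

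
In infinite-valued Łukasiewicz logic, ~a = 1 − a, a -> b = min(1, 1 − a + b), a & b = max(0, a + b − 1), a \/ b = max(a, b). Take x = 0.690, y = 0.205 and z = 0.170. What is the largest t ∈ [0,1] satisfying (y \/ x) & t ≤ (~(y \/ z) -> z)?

y \/ x = max(0.205, 0.690) = 0.690
So the left factor is y \/ x = 0.690.
y \/ z = max(0.205, 0.170) = 0.205
~(y \/ z) = 1 − 0.205 = 0.795
~(y \/ z) -> z = min(1, 1 − 0.795 + 0.170) = min(1, 0.375) = 0.375
So the right-hand bound is ~(y \/ z) -> z = 0.375.
The residuum of the Łukasiewicz t-norm gives the supremum: min(1, 1 − 0.690 + 0.375).
1 − 0.690 + 0.375 = 0.685, so t = min(1, 0.685) = 0.685.
Check: 0.690 & 0.685 = max(0, 0.375) = 0.375 ≤ 0.375.

0.685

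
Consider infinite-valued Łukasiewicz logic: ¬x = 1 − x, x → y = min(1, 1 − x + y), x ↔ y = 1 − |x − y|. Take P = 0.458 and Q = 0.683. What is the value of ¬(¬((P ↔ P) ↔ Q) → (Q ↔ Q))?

0.000

P ↔ P = 1 − |0.458 − 0.458| = 1 − 0.000 = 1.000
(P ↔ P) ↔ Q = 1 − |1.000 − 0.683| = 1 − 0.317 = 0.683
¬((P ↔ P) ↔ Q) = 1 − 0.683 = 0.317
Q ↔ Q = 1 − |0.683 − 0.683| = 1 − 0.000 = 1.000
¬((P ↔ P) ↔ Q) → (Q ↔ Q) = min(1, 1 − 0.317 + 1.000) = min(1, 1.683) = 1.000
¬(¬((P ↔ P) ↔ Q) → (Q ↔ Q)) = 1 − 1.000 = 0.000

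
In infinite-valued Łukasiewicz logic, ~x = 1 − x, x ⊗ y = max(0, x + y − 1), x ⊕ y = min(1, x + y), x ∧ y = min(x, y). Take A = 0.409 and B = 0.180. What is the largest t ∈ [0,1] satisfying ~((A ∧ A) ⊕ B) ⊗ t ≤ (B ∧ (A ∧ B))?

A ∧ A = min(0.409, 0.409) = 0.409
(A ∧ A) ⊕ B = min(1, 0.409 + 0.180) = min(1, 0.589) = 0.589
~((A ∧ A) ⊕ B) = 1 − 0.589 = 0.411
So the left factor is ~((A ∧ A) ⊕ B) = 0.411.
A ∧ B = min(0.409, 0.180) = 0.180
B ∧ (A ∧ B) = min(0.180, 0.180) = 0.180
So the right-hand bound is B ∧ (A ∧ B) = 0.180.
The residuum of the Łukasiewicz t-norm gives the supremum: min(1, 1 − 0.411 + 0.180).
1 − 0.411 + 0.180 = 0.769, so t = min(1, 0.769) = 0.769.
Check: 0.411 ⊗ 0.769 = max(0, 0.180) = 0.180 ≤ 0.180.

0.769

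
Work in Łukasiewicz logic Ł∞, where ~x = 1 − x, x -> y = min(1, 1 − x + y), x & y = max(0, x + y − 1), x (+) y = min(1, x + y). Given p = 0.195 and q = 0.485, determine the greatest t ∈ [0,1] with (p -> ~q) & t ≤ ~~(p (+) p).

0.390

~q = 1 − 0.485 = 0.515
p -> ~q = min(1, 1 − 0.195 + 0.515) = min(1, 1.320) = 1.000
So the left factor is p -> ~q = 1.000.
p (+) p = min(1, 0.195 + 0.195) = min(1, 0.390) = 0.390
~(p (+) p) = 1 − 0.390 = 0.610
~~(p (+) p) = 1 − 0.610 = 0.390
So the right-hand bound is ~~(p (+) p) = 0.390.
The residuum of the Łukasiewicz t-norm gives the supremum: min(1, 1 − 1.000 + 0.390).
1 − 1.000 + 0.390 = 0.390, so t = min(1, 0.390) = 0.390.
Check: 1.000 & 0.390 = max(0, 0.390) = 0.390 ≤ 0.390.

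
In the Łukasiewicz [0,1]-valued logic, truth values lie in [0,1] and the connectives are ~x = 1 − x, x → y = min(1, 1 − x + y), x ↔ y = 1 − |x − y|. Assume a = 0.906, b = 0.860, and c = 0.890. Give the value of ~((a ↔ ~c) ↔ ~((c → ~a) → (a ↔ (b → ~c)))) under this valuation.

~c = 1 − 0.890 = 0.110
a ↔ ~c = 1 − |0.906 − 0.110| = 1 − 0.796 = 0.204
~a = 1 − 0.906 = 0.094
c → ~a = min(1, 1 − 0.890 + 0.094) = min(1, 0.204) = 0.204
b → ~c = min(1, 1 − 0.860 + 0.110) = min(1, 0.250) = 0.250
a ↔ (b → ~c) = 1 − |0.906 − 0.250| = 1 − 0.656 = 0.344
(c → ~a) → (a ↔ (b → ~c)) = min(1, 1 − 0.204 + 0.344) = min(1, 1.140) = 1.000
~((c → ~a) → (a ↔ (b → ~c))) = 1 − 1.000 = 0.000
(a ↔ ~c) ↔ ~((c → ~a) → (a ↔ (b → ~c))) = 1 − |0.204 − 0.000| = 1 − 0.204 = 0.796
~((a ↔ ~c) ↔ ~((c → ~a) → (a ↔ (b → ~c)))) = 1 − 0.796 = 0.204

0.204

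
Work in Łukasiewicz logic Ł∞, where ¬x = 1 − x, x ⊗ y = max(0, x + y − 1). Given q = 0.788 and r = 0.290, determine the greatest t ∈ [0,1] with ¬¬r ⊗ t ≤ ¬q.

¬r = 1 − 0.290 = 0.710
¬¬r = 1 − 0.710 = 0.290
So the left factor is ¬¬r = 0.290.
¬q = 1 − 0.788 = 0.212
So the right-hand bound is ¬q = 0.212.
The residuum of the Łukasiewicz t-norm gives the supremum: min(1, 1 − 0.290 + 0.212).
1 − 0.290 + 0.212 = 0.922, so t = min(1, 0.922) = 0.922.
Check: 0.290 ⊗ 0.922 = max(0, 0.212) = 0.212 ≤ 0.212.

0.922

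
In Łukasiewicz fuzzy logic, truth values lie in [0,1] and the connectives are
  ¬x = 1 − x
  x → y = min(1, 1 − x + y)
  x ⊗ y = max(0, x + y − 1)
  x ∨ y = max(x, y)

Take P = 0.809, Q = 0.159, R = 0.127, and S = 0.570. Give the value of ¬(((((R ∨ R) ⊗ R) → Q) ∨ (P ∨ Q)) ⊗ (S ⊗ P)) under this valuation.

0.621

R ∨ R = max(0.127, 0.127) = 0.127
(R ∨ R) ⊗ R = max(0, 0.127 + 0.127 − 1) = max(0, -0.746) = 0.000
((R ∨ R) ⊗ R) → Q = min(1, 1 − 0.000 + 0.159) = min(1, 1.159) = 1.000
P ∨ Q = max(0.809, 0.159) = 0.809
(((R ∨ R) ⊗ R) → Q) ∨ (P ∨ Q) = max(1.000, 0.809) = 1.000
S ⊗ P = max(0, 0.570 + 0.809 − 1) = max(0, 0.379) = 0.379
((((R ∨ R) ⊗ R) → Q) ∨ (P ∨ Q)) ⊗ (S ⊗ P) = max(0, 1.000 + 0.379 − 1) = max(0, 0.379) = 0.379
¬(((((R ∨ R) ⊗ R) → Q) ∨ (P ∨ Q)) ⊗ (S ⊗ P)) = 1 − 0.379 = 0.621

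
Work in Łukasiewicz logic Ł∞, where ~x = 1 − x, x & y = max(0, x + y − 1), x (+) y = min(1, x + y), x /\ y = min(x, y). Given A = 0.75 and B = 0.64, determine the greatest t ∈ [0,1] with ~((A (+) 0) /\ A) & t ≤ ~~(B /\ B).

A (+) 0 = min(1, 0.75 + 0.00) = min(1, 0.75) = 0.75
(A (+) 0) /\ A = min(0.75, 0.75) = 0.75
~((A (+) 0) /\ A) = 1 − 0.75 = 0.25
So the left factor is ~((A (+) 0) /\ A) = 0.25.
B /\ B = min(0.64, 0.64) = 0.64
~(B /\ B) = 1 − 0.64 = 0.36
~~(B /\ B) = 1 − 0.36 = 0.64
So the right-hand bound is ~~(B /\ B) = 0.64.
The residuum of the Łukasiewicz t-norm gives the supremum: min(1, 1 − 0.25 + 0.64).
1 − 0.25 + 0.64 = 1.39, so t = min(1, 1.39) = 1.00.
Check: 0.25 & 1.00 = max(0, 0.25) = 0.25 ≤ 0.64.

1.00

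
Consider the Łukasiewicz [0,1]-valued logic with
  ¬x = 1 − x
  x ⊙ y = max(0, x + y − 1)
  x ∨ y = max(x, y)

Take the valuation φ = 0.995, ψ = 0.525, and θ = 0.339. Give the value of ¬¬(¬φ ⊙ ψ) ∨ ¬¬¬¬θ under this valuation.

0.339

¬φ = 1 − 0.995 = 0.005
¬φ ⊙ ψ = max(0, 0.005 + 0.525 − 1) = max(0, -0.470) = 0.000
¬(¬φ ⊙ ψ) = 1 − 0.000 = 1.000
¬¬(¬φ ⊙ ψ) = 1 − 1.000 = 0.000
¬θ = 1 − 0.339 = 0.661
¬¬θ = 1 − 0.661 = 0.339
¬¬¬θ = 1 − 0.339 = 0.661
¬¬¬¬θ = 1 − 0.661 = 0.339
¬¬(¬φ ⊙ ψ) ∨ ¬¬¬¬θ = max(0.000, 0.339) = 0.339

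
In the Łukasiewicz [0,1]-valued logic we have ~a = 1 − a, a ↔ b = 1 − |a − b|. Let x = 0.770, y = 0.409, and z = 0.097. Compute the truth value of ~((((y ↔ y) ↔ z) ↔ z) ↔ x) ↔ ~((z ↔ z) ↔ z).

0.327

y ↔ y = 1 − |0.409 − 0.409| = 1 − 0.000 = 1.000
(y ↔ y) ↔ z = 1 − |1.000 − 0.097| = 1 − 0.903 = 0.097
((y ↔ y) ↔ z) ↔ z = 1 − |0.097 − 0.097| = 1 − 0.000 = 1.000
(((y ↔ y) ↔ z) ↔ z) ↔ x = 1 − |1.000 − 0.770| = 1 − 0.230 = 0.770
~((((y ↔ y) ↔ z) ↔ z) ↔ x) = 1 − 0.770 = 0.230
z ↔ z = 1 − |0.097 − 0.097| = 1 − 0.000 = 1.000
(z ↔ z) ↔ z = 1 − |1.000 − 0.097| = 1 − 0.903 = 0.097
~((z ↔ z) ↔ z) = 1 − 0.097 = 0.903
~((((y ↔ y) ↔ z) ↔ z) ↔ x) ↔ ~((z ↔ z) ↔ z) = 1 − |0.230 − 0.903| = 1 − 0.673 = 0.327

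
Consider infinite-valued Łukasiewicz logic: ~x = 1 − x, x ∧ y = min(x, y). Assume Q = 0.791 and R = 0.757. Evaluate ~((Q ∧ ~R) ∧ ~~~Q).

0.791

~R = 1 − 0.757 = 0.243
Q ∧ ~R = min(0.791, 0.243) = 0.243
~Q = 1 − 0.791 = 0.209
~~Q = 1 − 0.209 = 0.791
~~~Q = 1 − 0.791 = 0.209
(Q ∧ ~R) ∧ ~~~Q = min(0.243, 0.209) = 0.209
~((Q ∧ ~R) ∧ ~~~Q) = 1 − 0.209 = 0.791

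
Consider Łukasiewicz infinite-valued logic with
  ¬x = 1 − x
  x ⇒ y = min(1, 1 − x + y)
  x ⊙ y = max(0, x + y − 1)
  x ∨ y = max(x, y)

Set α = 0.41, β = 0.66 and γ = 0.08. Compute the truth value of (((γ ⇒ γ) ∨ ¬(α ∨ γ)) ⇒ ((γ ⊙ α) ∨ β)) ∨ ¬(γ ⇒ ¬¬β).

0.66

γ ⇒ γ = min(1, 1 − 0.08 + 0.08) = min(1, 1.00) = 1.00
α ∨ γ = max(0.41, 0.08) = 0.41
¬(α ∨ γ) = 1 − 0.41 = 0.59
(γ ⇒ γ) ∨ ¬(α ∨ γ) = max(1.00, 0.59) = 1.00
γ ⊙ α = max(0, 0.08 + 0.41 − 1) = max(0, -0.51) = 0.00
(γ ⊙ α) ∨ β = max(0.00, 0.66) = 0.66
((γ ⇒ γ) ∨ ¬(α ∨ γ)) ⇒ ((γ ⊙ α) ∨ β) = min(1, 1 − 1.00 + 0.66) = min(1, 0.66) = 0.66
¬β = 1 − 0.66 = 0.34
¬¬β = 1 − 0.34 = 0.66
γ ⇒ ¬¬β = min(1, 1 − 0.08 + 0.66) = min(1, 1.58) = 1.00
¬(γ ⇒ ¬¬β) = 1 − 1.00 = 0.00
(((γ ⇒ γ) ∨ ¬(α ∨ γ)) ⇒ ((γ ⊙ α) ∨ β)) ∨ ¬(γ ⇒ ¬¬β) = max(0.66, 0.00) = 0.66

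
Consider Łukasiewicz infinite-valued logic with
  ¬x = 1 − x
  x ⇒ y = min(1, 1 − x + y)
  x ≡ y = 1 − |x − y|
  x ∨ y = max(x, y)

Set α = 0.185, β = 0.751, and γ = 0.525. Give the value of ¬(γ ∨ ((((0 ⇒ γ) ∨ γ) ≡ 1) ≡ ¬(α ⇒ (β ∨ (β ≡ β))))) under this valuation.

0.475

0 ⇒ γ = min(1, 1 − 0.000 + 0.525) = min(1, 1.525) = 1.000
(0 ⇒ γ) ∨ γ = max(1.000, 0.525) = 1.000
((0 ⇒ γ) ∨ γ) ≡ 1 = 1 − |1.000 − 1.000| = 1 − 0.000 = 1.000
β ≡ β = 1 − |0.751 − 0.751| = 1 − 0.000 = 1.000
β ∨ (β ≡ β) = max(0.751, 1.000) = 1.000
α ⇒ (β ∨ (β ≡ β)) = min(1, 1 − 0.185 + 1.000) = min(1, 1.815) = 1.000
¬(α ⇒ (β ∨ (β ≡ β))) = 1 − 1.000 = 0.000
(((0 ⇒ γ) ∨ γ) ≡ 1) ≡ ¬(α ⇒ (β ∨ (β ≡ β))) = 1 − |1.000 − 0.000| = 1 − 1.000 = 0.000
γ ∨ ((((0 ⇒ γ) ∨ γ) ≡ 1) ≡ ¬(α ⇒ (β ∨ (β ≡ β)))) = max(0.525, 0.000) = 0.525
¬(γ ∨ ((((0 ⇒ γ) ∨ γ) ≡ 1) ≡ ¬(α ⇒ (β ∨ (β ≡ β))))) = 1 − 0.525 = 0.475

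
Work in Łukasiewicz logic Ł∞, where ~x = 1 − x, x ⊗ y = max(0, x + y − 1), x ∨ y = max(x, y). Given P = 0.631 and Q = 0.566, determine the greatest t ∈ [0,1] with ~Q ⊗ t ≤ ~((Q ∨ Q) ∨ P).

~Q = 1 − 0.566 = 0.434
So the left factor is ~Q = 0.434.
Q ∨ Q = max(0.566, 0.566) = 0.566
(Q ∨ Q) ∨ P = max(0.566, 0.631) = 0.631
~((Q ∨ Q) ∨ P) = 1 − 0.631 = 0.369
So the right-hand bound is ~((Q ∨ Q) ∨ P) = 0.369.
The residuum of the Łukasiewicz t-norm gives the supremum: min(1, 1 − 0.434 + 0.369).
1 − 0.434 + 0.369 = 0.935, so t = min(1, 0.935) = 0.935.
Check: 0.434 ⊗ 0.935 = max(0, 0.369) = 0.369 ≤ 0.369.

0.935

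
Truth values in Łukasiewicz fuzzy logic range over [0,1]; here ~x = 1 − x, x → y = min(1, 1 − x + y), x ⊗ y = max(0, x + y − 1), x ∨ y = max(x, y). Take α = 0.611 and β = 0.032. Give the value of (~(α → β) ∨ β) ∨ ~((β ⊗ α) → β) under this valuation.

α → β = min(1, 1 − 0.611 + 0.032) = min(1, 0.421) = 0.421
~(α → β) = 1 − 0.421 = 0.579
~(α → β) ∨ β = max(0.579, 0.032) = 0.579
β ⊗ α = max(0, 0.032 + 0.611 − 1) = max(0, -0.357) = 0.000
(β ⊗ α) → β = min(1, 1 − 0.000 + 0.032) = min(1, 1.032) = 1.000
~((β ⊗ α) → β) = 1 − 1.000 = 0.000
(~(α → β) ∨ β) ∨ ~((β ⊗ α) → β) = max(0.579, 0.000) = 0.579

0.579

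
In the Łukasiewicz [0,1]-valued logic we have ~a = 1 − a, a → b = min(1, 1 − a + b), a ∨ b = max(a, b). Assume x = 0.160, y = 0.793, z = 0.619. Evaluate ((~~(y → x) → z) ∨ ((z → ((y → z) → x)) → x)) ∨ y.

y → x = min(1, 1 − 0.793 + 0.160) = min(1, 0.367) = 0.367
~(y → x) = 1 − 0.367 = 0.633
~~(y → x) = 1 − 0.633 = 0.367
~~(y → x) → z = min(1, 1 − 0.367 + 0.619) = min(1, 1.252) = 1.000
y → z = min(1, 1 − 0.793 + 0.619) = min(1, 0.826) = 0.826
(y → z) → x = min(1, 1 − 0.826 + 0.160) = min(1, 0.334) = 0.334
z → ((y → z) → x) = min(1, 1 − 0.619 + 0.334) = min(1, 0.715) = 0.715
(z → ((y → z) → x)) → x = min(1, 1 − 0.715 + 0.160) = min(1, 0.445) = 0.445
(~~(y → x) → z) ∨ ((z → ((y → z) → x)) → x) = max(1.000, 0.445) = 1.000
((~~(y → x) → z) ∨ ((z → ((y → z) → x)) → x)) ∨ y = max(1.000, 0.793) = 1.000

1.000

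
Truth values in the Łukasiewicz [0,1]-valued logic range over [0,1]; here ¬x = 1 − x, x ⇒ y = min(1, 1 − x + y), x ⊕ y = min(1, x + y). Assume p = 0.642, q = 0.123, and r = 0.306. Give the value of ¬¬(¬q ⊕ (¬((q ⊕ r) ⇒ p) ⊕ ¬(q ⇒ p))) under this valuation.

¬q = 1 − 0.123 = 0.877
q ⊕ r = min(1, 0.123 + 0.306) = min(1, 0.429) = 0.429
(q ⊕ r) ⇒ p = min(1, 1 − 0.429 + 0.642) = min(1, 1.213) = 1.000
¬((q ⊕ r) ⇒ p) = 1 − 1.000 = 0.000
q ⇒ p = min(1, 1 − 0.123 + 0.642) = min(1, 1.519) = 1.000
¬(q ⇒ p) = 1 − 1.000 = 0.000
¬((q ⊕ r) ⇒ p) ⊕ ¬(q ⇒ p) = min(1, 0.000 + 0.000) = min(1, 0.000) = 0.000
¬q ⊕ (¬((q ⊕ r) ⇒ p) ⊕ ¬(q ⇒ p)) = min(1, 0.877 + 0.000) = min(1, 0.877) = 0.877
¬(¬q ⊕ (¬((q ⊕ r) ⇒ p) ⊕ ¬(q ⇒ p))) = 1 − 0.877 = 0.123
¬¬(¬q ⊕ (¬((q ⊕ r) ⇒ p) ⊕ ¬(q ⇒ p))) = 1 − 0.123 = 0.877

0.877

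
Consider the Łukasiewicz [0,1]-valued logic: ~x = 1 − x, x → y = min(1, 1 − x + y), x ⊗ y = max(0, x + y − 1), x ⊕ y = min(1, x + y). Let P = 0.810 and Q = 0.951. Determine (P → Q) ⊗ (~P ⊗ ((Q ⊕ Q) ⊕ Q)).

0.190

P → Q = min(1, 1 − 0.810 + 0.951) = min(1, 1.141) = 1.000
~P = 1 − 0.810 = 0.190
Q ⊕ Q = min(1, 0.951 + 0.951) = min(1, 1.902) = 1.000
(Q ⊕ Q) ⊕ Q = min(1, 1.000 + 0.951) = min(1, 1.951) = 1.000
~P ⊗ ((Q ⊕ Q) ⊕ Q) = max(0, 0.190 + 1.000 − 1) = max(0, 0.190) = 0.190
(P → Q) ⊗ (~P ⊗ ((Q ⊕ Q) ⊕ Q)) = max(0, 1.000 + 0.190 − 1) = max(0, 0.190) = 0.190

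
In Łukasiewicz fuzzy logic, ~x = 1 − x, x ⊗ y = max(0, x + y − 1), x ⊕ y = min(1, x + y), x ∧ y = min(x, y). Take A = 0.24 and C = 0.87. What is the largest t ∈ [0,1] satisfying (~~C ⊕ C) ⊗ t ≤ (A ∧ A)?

~C = 1 − 0.87 = 0.13
~~C = 1 − 0.13 = 0.87
~~C ⊕ C = min(1, 0.87 + 0.87) = min(1, 1.74) = 1.00
So the left factor is ~~C ⊕ C = 1.00.
A ∧ A = min(0.24, 0.24) = 0.24
So the right-hand bound is A ∧ A = 0.24.
The residuum of the Łukasiewicz t-norm gives the supremum: min(1, 1 − 1.00 + 0.24).
1 − 1.00 + 0.24 = 0.24, so t = min(1, 0.24) = 0.24.
Check: 1.00 ⊗ 0.24 = max(0, 0.24) = 0.24 ≤ 0.24.

0.24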